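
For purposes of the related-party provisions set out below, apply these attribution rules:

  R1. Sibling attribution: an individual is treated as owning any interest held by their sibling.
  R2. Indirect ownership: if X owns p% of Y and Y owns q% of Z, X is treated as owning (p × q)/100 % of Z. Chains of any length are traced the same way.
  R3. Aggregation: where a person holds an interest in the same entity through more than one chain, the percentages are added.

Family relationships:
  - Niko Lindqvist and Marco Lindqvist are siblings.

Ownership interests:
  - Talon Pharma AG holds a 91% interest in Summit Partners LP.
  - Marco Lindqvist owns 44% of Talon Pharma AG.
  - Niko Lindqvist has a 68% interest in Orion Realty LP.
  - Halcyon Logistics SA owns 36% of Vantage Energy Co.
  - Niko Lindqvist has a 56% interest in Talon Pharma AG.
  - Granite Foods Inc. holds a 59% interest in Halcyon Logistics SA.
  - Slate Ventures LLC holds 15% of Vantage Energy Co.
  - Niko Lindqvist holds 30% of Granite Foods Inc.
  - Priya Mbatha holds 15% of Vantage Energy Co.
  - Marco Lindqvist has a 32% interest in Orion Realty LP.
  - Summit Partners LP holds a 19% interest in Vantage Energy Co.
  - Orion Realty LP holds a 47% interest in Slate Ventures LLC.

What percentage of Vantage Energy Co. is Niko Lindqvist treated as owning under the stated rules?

30.712%

By sibling attribution (R1), Niko Lindqvist is treated as also owning Marco Lindqvist's interest in Talon Pharma AG, giving 56% + 44% = 100%.
By sibling attribution (R1), Niko Lindqvist is treated as also owning Marco Lindqvist's interest in Orion Realty LP, giving 68% + 32% = 100%.
Chain via Talon Pharma AG → Summit Partners LP (R2): 100% × 91% × 19% = 17.29% of Vantage Energy Co.
Chain via Granite Foods Inc. → Halcyon Logistics SA (R2): 30% × 59% × 36% = 6.372% of Vantage Energy Co.
Chain via Orion Realty LP → Slate Ventures LLC (R2): 100% × 47% × 15% = 7.05% of Vantage Energy Co.
Aggregating (R3): 17.29% + 6.372% + 7.05% = 30.712%.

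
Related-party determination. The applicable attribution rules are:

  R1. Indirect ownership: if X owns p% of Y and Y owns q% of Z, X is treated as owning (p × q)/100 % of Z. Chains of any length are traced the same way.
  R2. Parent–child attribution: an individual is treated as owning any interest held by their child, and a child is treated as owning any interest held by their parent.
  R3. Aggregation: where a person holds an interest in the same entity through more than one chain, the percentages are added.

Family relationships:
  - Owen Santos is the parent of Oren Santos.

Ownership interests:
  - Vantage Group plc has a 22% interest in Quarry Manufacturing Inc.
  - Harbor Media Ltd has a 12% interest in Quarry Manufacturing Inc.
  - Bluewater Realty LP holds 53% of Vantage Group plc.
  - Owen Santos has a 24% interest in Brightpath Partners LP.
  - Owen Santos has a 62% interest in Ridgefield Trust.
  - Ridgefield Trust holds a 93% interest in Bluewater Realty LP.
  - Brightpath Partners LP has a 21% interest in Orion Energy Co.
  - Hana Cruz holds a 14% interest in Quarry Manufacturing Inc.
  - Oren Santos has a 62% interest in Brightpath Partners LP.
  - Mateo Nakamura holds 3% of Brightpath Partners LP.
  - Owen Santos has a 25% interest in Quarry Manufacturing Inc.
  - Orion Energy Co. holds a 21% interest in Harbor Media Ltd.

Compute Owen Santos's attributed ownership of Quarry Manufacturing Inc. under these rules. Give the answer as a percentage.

32.178268%

By parent–child attribution (R2), Owen Santos is treated as also owning Oren Santos's interest in Brightpath Partners LP, giving 24% + 62% = 86%.
Chain via Ridgefield Trust → Bluewater Realty LP → Vantage Group plc (R1): 62% × 93% × 53% × 22% = 6.723156% of Quarry Manufacturing Inc.
Chain via Brightpath Partners LP → Orion Energy Co. → Harbor Media Ltd (R1): 86% × 21% × 21% × 12% = 0.455112% of Quarry Manufacturing Inc.
Direct interest in Quarry Manufacturing Inc: 25%.
Aggregating (R3): 6.723156% + 0.455112% + 25% = 32.178268%.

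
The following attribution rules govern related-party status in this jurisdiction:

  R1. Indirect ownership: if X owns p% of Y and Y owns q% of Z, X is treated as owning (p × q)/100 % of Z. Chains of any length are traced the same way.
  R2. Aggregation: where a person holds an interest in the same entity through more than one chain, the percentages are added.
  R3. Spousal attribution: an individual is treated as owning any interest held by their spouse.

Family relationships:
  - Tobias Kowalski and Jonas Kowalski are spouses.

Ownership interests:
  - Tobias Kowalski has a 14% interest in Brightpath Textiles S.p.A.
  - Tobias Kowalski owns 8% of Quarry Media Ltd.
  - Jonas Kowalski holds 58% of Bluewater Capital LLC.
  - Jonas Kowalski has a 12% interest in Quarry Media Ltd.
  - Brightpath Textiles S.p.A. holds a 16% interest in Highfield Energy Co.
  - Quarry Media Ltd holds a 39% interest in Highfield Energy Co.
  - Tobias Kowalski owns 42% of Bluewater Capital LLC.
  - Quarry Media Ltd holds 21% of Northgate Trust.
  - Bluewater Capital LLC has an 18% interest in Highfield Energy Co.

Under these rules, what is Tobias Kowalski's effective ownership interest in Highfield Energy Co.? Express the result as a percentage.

28.04%

By spousal attribution (R3), Tobias Kowalski is treated as also owning Jonas Kowalski's interest in Bluewater Capital LLC, giving 42% + 58% = 100%.
By spousal attribution (R3), Tobias Kowalski is treated as also owning Jonas Kowalski's interest in Quarry Media Ltd, giving 8% + 12% = 20%.
Chain via Brightpath Textiles S.p.A. (R1): 14% × 16% = 2.24% of Highfield Energy Co.
Chain via Bluewater Capital LLC (R1): 100% × 18% = 18% of Highfield Energy Co.
Chain via Quarry Media Ltd (R1): 20% × 39% = 7.8% of Highfield Energy Co.
Aggregating (R2): 2.24% + 18% + 7.8% = 28.04%.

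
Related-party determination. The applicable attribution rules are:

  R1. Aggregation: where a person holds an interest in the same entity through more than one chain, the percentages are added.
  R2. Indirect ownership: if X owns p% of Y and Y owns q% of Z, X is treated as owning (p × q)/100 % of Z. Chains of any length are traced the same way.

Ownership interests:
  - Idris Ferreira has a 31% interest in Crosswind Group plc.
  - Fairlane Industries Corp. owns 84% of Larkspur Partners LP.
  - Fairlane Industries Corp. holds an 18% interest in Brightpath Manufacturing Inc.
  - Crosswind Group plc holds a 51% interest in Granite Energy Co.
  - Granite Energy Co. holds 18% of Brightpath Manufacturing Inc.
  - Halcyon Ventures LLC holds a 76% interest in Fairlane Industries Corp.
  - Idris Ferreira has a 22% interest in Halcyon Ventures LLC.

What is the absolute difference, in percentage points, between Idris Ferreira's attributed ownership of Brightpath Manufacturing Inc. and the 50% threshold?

44.1446

Chain via Halcyon Ventures LLC → Fairlane Industries Corp. (R2): 22% × 76% × 18% = 3.0096% of Brightpath Manufacturing Inc.
Chain via Crosswind Group plc → Granite Energy Co. (R2): 31% × 51% × 18% = 2.8458% of Brightpath Manufacturing Inc.
Aggregating (R1): 3.0096% + 2.8458% = 5.8554%.
5.8554% falls short of the 50% threshold by 44.1446 percentage points.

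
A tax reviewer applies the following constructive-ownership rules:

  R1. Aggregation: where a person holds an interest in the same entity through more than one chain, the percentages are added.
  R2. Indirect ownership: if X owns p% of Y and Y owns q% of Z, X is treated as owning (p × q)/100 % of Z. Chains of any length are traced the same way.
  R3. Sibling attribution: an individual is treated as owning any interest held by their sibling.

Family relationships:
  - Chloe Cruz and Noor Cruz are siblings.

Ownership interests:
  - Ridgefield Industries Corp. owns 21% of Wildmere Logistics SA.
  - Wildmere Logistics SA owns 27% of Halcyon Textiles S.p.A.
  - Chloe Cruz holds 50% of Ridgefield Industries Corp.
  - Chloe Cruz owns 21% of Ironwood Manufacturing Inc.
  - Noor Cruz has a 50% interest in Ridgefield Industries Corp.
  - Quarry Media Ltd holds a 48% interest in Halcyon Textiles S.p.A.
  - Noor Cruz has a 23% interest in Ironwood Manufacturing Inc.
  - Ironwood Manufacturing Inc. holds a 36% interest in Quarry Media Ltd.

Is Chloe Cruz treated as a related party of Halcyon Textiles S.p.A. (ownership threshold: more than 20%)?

By sibling attribution (R3), Chloe Cruz is treated as also owning Noor Cruz's interest in Ironwood Manufacturing Inc, giving 21% + 23% = 44%.
By sibling attribution (R3), Chloe Cruz is treated as also owning Noor Cruz's interest in Ridgefield Industries Corp, giving 50% + 50% = 100%.
Chain via Ironwood Manufacturing Inc. → Quarry Media Ltd (R2): 44% × 36% × 48% = 7.6032% of Halcyon Textiles S.p.A.
Chain via Ridgefield Industries Corp. → Wildmere Logistics SA (R2): 100% × 21% × 27% = 5.67% of Halcyon Textiles S.p.A.
Aggregating (R1): 7.6032% + 5.67% = 13.2732%.
13.2732% does not exceed the 20% threshold, so Chloe is not a related party to Halcyon Textiles S.p.A.

No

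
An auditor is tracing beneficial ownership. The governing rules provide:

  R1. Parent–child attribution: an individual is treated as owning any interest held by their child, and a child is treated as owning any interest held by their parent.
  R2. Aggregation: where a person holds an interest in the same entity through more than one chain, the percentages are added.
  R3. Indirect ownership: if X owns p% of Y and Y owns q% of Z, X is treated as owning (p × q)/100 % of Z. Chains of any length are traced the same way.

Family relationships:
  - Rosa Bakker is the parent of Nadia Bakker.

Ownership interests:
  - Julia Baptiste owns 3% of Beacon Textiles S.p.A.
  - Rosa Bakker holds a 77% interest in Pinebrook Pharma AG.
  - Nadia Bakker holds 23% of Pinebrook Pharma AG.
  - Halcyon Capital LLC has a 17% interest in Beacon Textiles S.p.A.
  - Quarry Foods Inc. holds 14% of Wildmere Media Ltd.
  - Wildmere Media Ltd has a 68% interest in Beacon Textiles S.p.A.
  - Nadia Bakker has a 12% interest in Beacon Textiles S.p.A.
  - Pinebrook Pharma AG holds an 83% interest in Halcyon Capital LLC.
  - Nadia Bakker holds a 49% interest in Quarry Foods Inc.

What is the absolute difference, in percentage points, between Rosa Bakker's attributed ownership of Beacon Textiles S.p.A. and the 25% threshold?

5.7748

By parent–child attribution (R1), Rosa Bakker is treated as also owning Nadia Bakker's interest in Pinebrook Pharma AG, giving 77% + 23% = 100%.
By parent–child attribution (R1), Rosa Bakker is treated as owning Nadia Bakker's 49% interest in Quarry Foods Inc.
By parent–child attribution (R1), Rosa Bakker is treated as owning Nadia Bakker's 12% interest in Beacon Textiles S.p.A.
Chain via Pinebrook Pharma AG → Halcyon Capital LLC (R3): 100% × 83% × 17% = 14.11% of Beacon Textiles S.p.A.
Chain via Quarry Foods Inc. → Wildmere Media Ltd (R3): 49% × 14% × 68% = 4.6648% of Beacon Textiles S.p.A.
Direct interest in Beacon Textiles S.p.A: 12%.
Aggregating (R2): 14.11% + 4.6648% + 12% = 30.7748%.
30.7748% exceeds the 25% threshold by 5.7748 percentage points.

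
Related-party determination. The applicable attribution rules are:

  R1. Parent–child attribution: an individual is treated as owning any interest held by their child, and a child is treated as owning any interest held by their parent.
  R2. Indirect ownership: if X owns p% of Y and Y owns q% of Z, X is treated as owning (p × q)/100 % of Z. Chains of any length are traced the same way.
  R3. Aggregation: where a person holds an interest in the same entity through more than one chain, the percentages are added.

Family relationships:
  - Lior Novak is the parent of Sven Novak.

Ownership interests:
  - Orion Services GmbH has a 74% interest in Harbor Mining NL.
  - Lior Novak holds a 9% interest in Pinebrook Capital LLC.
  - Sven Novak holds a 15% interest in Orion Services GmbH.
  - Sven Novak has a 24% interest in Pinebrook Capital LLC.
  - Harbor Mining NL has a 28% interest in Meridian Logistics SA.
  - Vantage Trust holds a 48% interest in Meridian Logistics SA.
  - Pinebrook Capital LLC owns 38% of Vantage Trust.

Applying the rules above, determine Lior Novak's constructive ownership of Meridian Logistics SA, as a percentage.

By parent–child attribution (R1), Lior Novak is treated as also owning Sven Novak's interest in Pinebrook Capital LLC, giving 9% + 24% = 33%.
By parent–child attribution (R1), Lior Novak is treated as owning Sven Novak's 15% interest in Orion Services GmbH.
Chain via Pinebrook Capital LLC → Vantage Trust (R2): 33% × 38% × 48% = 6.0192% of Meridian Logistics SA.
Chain via Orion Services GmbH → Harbor Mining NL (R2): 15% × 74% × 28% = 3.108% of Meridian Logistics SA.
Aggregating (R3): 6.0192% + 3.108% = 9.1272%.

9.1272%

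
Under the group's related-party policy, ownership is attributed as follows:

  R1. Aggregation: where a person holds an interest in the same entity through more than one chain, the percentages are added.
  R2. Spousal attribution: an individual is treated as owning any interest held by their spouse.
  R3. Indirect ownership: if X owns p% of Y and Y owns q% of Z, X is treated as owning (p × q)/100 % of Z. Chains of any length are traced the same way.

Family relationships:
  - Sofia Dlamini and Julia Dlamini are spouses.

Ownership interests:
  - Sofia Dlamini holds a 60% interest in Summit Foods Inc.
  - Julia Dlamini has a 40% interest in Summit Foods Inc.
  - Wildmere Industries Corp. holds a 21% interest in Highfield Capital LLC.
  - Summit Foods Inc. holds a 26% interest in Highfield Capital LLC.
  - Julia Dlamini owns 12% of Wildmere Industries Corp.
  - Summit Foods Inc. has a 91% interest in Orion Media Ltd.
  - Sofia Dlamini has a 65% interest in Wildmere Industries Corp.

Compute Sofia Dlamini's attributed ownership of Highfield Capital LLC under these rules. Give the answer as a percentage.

42.17%

By spousal attribution (R2), Sofia Dlamini is treated as also owning Julia Dlamini's interest in Wildmere Industries Corp, giving 65% + 12% = 77%.
By spousal attribution (R2), Sofia Dlamini is treated as also owning Julia Dlamini's interest in Summit Foods Inc, giving 60% + 40% = 100%.
Chain via Wildmere Industries Corp. (R3): 77% × 21% = 16.17% of Highfield Capital LLC.
Chain via Summit Foods Inc. (R3): 100% × 26% = 26% of Highfield Capital LLC.
Aggregating (R1): 16.17% + 26% = 42.17%.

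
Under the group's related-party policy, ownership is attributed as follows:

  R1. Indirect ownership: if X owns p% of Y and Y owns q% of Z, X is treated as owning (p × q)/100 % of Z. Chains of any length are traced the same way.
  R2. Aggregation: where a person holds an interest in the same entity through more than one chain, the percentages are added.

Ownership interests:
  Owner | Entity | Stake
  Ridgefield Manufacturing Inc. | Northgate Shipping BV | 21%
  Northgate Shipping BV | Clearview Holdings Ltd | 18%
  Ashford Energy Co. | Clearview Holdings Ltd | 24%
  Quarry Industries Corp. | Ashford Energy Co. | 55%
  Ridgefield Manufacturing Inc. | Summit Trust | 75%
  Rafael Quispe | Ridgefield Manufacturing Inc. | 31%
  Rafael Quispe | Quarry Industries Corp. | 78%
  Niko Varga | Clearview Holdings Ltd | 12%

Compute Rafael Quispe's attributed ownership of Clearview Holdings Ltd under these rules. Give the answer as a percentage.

11.4678%

Chain via Ridgefield Manufacturing Inc. → Northgate Shipping BV (R1): 31% × 21% × 18% = 1.1718% of Clearview Holdings Ltd.
Chain via Quarry Industries Corp. → Ashford Energy Co. (R1): 78% × 55% × 24% = 10.296% of Clearview Holdings Ltd.
Aggregating (R2): 1.1718% + 10.296% = 11.4678%.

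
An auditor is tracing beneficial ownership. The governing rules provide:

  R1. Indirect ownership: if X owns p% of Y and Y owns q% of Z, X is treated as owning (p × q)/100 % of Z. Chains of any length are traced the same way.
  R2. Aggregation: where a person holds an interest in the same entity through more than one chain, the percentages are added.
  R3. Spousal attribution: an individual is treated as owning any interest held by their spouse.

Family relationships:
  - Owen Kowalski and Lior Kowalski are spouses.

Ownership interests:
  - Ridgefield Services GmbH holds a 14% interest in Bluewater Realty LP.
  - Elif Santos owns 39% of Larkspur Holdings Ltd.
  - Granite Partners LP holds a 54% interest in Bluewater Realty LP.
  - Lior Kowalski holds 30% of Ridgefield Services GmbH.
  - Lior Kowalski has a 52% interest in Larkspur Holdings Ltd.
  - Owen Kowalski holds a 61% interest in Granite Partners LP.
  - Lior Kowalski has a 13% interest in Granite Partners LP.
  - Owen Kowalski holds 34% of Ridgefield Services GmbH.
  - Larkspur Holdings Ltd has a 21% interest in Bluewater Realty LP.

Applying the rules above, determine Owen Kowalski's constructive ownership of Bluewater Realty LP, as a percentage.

59.84%

By spousal attribution (R3), Owen Kowalski is treated as also owning Lior Kowalski's interest in Ridgefield Services GmbH, giving 34% + 30% = 64%.
By spousal attribution (R3), Owen Kowalski is treated as also owning Lior Kowalski's interest in Granite Partners LP, giving 61% + 13% = 74%.
By spousal attribution (R3), Owen Kowalski is treated as owning Lior Kowalski's 52% interest in Larkspur Holdings Ltd.
Chain via Ridgefield Services GmbH (R1): 64% × 14% = 8.96% of Bluewater Realty LP.
Chain via Granite Partners LP (R1): 74% × 54% = 39.96% of Bluewater Realty LP.
Chain via Larkspur Holdings Ltd (R1): 52% × 21% = 10.92% of Bluewater Realty LP.
Aggregating (R2): 8.96% + 39.96% + 10.92% = 59.84%.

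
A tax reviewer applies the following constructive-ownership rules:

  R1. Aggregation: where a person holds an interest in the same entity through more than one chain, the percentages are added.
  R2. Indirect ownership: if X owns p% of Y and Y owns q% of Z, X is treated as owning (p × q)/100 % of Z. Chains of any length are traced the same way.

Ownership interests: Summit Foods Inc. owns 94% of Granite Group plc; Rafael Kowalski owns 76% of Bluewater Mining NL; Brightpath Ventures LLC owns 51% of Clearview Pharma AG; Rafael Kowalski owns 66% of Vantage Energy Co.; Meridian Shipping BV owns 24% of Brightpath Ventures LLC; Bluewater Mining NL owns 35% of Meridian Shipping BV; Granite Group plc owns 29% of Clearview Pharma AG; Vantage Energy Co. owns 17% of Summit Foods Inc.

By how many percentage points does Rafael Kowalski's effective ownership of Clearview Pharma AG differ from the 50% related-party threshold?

43.685588

Chain via Bluewater Mining NL → Meridian Shipping BV → Brightpath Ventures LLC (R2): 76% × 35% × 24% × 51% = 3.25584% of Clearview Pharma AG.
Chain via Vantage Energy Co. → Summit Foods Inc. → Granite Group plc (R2): 66% × 17% × 94% × 29% = 3.058572% of Clearview Pharma AG.
Aggregating (R1): 3.25584% + 3.058572% = 6.314412%.
6.314412% falls short of the 50% threshold by 43.685588 percentage points.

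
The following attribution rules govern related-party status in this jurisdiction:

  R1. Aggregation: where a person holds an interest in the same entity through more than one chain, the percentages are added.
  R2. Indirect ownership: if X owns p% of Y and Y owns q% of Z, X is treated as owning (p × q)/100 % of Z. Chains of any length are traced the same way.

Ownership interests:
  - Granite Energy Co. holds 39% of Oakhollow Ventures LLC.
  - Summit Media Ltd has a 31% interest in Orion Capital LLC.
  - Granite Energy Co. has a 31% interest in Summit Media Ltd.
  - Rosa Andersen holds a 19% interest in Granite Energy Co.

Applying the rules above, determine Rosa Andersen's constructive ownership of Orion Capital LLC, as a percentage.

1.8259%

Chain via Granite Energy Co. → Summit Media Ltd (R2): 19% × 31% × 31% = 1.8259% of Orion Capital LLC.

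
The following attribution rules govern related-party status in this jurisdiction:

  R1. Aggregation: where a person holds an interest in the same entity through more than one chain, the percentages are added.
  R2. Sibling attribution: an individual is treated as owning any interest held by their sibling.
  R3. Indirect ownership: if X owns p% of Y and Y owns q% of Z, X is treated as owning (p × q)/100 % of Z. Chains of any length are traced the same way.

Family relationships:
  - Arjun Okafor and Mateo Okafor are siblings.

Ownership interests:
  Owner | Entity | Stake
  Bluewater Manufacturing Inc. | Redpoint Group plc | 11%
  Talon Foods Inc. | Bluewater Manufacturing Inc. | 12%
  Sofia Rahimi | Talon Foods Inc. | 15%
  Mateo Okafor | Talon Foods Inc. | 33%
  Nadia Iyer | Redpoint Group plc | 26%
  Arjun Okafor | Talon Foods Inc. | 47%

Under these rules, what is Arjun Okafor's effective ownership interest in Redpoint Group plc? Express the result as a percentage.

1.056%

By sibling attribution (R2), Arjun Okafor is treated as also owning Mateo Okafor's interest in Talon Foods Inc, giving 47% + 33% = 80%.
Chain via Talon Foods Inc. → Bluewater Manufacturing Inc. (R3): 80% × 12% × 11% = 1.056% of Redpoint Group plc.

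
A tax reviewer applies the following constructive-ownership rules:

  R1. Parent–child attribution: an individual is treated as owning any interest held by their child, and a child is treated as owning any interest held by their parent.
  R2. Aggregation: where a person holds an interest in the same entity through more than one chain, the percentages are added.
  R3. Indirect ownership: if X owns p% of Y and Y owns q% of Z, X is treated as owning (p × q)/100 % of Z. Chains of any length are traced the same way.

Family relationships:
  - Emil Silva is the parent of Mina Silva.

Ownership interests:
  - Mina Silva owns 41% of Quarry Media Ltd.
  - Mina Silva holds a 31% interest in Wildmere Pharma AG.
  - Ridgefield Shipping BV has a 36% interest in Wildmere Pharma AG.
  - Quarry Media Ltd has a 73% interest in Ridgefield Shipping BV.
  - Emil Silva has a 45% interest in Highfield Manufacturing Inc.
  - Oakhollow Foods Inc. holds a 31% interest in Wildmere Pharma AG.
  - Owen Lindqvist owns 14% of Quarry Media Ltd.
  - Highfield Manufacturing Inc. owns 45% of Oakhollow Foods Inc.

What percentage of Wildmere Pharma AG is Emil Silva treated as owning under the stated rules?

By parent–child attribution (R1), Emil Silva is treated as owning Mina Silva's 41% interest in Quarry Media Ltd.
By parent–child attribution (R1), Emil Silva is treated as owning Mina Silva's 31% interest in Wildmere Pharma AG.
Chain via Highfield Manufacturing Inc. → Oakhollow Foods Inc. (R3): 45% × 45% × 31% = 6.2775% of Wildmere Pharma AG.
Chain via Quarry Media Ltd → Ridgefield Shipping BV (R3): 41% × 73% × 36% = 10.7748% of Wildmere Pharma AG.
Direct interest in Wildmere Pharma AG: 31%.
Aggregating (R2): 6.2775% + 10.7748% + 31% = 48.0523%.

48.0523%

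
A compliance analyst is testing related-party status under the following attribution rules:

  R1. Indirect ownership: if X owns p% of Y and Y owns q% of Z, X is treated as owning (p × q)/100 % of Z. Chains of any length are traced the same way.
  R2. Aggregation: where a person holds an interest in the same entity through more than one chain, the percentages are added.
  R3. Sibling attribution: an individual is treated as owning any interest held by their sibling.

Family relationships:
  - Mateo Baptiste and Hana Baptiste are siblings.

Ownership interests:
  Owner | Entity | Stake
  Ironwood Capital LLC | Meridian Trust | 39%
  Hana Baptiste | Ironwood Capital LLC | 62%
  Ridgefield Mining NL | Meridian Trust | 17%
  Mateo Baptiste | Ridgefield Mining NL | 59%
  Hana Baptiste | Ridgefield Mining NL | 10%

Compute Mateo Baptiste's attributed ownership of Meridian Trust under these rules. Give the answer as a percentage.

By sibling attribution (R3), Mateo Baptiste is treated as also owning Hana Baptiste's interest in Ridgefield Mining NL, giving 59% + 10% = 69%.
By sibling attribution (R3), Mateo Baptiste is treated as owning Hana Baptiste's 62% interest in Ironwood Capital LLC.
Chain via Ridgefield Mining NL (R1): 69% × 17% = 11.73% of Meridian Trust.
Chain via Ironwood Capital LLC (R1): 62% × 39% = 24.18% of Meridian Trust.
Aggregating (R2): 11.73% + 24.18% = 35.91%.

35.91%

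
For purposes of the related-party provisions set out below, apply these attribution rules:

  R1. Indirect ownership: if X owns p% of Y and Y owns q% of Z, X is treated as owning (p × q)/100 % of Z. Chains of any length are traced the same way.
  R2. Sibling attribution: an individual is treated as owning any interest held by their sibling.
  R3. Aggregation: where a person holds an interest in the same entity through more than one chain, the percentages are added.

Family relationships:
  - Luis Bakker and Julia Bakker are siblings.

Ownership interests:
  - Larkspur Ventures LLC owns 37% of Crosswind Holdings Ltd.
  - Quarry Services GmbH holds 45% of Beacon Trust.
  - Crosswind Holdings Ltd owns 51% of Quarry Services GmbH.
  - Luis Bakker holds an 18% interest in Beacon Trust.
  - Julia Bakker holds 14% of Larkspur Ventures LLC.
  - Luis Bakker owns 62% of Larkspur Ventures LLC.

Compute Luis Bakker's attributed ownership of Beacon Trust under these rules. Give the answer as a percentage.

By sibling attribution (R2), Luis Bakker is treated as also owning Julia Bakker's interest in Larkspur Ventures LLC, giving 62% + 14% = 76%.
Chain via Larkspur Ventures LLC → Crosswind Holdings Ltd → Quarry Services GmbH (R1): 76% × 37% × 51% × 45% = 6.45354% of Beacon Trust.
Direct interest in Beacon Trust: 18%.
Aggregating (R3): 6.45354% + 18% = 24.45354%.

24.45354%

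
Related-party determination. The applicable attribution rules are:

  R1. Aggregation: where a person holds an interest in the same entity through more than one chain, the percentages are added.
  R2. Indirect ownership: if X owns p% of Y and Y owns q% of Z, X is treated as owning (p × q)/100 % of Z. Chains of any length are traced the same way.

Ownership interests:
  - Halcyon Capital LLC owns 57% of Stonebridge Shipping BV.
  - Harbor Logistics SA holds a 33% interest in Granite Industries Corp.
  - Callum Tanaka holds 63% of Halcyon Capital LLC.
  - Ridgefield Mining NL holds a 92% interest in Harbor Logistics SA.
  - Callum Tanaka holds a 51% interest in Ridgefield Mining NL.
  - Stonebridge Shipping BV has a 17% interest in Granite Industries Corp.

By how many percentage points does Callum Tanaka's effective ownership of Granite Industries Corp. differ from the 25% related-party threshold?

3.4117

Chain via Halcyon Capital LLC → Stonebridge Shipping BV (R2): 63% × 57% × 17% = 6.1047% of Granite Industries Corp.
Chain via Ridgefield Mining NL → Harbor Logistics SA (R2): 51% × 92% × 33% = 15.4836% of Granite Industries Corp.
Aggregating (R1): 6.1047% + 15.4836% = 21.5883%.
21.5883% falls short of the 25% threshold by 3.4117 percentage points.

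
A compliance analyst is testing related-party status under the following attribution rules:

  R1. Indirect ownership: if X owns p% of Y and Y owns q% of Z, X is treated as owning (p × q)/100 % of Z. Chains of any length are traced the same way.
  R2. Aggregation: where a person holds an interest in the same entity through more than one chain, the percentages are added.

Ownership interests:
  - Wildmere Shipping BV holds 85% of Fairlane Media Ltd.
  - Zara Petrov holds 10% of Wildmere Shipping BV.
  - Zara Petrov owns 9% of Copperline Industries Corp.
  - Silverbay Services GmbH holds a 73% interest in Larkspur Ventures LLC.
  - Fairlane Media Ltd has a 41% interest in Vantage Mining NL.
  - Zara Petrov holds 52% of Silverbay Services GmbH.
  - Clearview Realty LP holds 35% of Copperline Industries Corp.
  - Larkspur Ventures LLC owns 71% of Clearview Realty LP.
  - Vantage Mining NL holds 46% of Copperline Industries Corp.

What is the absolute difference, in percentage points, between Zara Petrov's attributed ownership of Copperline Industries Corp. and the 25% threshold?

Chain via Silverbay Services GmbH → Larkspur Ventures LLC → Clearview Realty LP (R1): 52% × 73% × 71% × 35% = 9.43306% of Copperline Industries Corp.
Chain via Wildmere Shipping BV → Fairlane Media Ltd → Vantage Mining NL (R1): 10% × 85% × 41% × 46% = 1.6031% of Copperline Industries Corp.
Direct interest in Copperline Industries Corp: 9%.
Aggregating (R2): 9.43306% + 1.6031% + 9% = 20.03616%.
20.03616% falls short of the 25% threshold by 4.96384 percentage points.

4.96384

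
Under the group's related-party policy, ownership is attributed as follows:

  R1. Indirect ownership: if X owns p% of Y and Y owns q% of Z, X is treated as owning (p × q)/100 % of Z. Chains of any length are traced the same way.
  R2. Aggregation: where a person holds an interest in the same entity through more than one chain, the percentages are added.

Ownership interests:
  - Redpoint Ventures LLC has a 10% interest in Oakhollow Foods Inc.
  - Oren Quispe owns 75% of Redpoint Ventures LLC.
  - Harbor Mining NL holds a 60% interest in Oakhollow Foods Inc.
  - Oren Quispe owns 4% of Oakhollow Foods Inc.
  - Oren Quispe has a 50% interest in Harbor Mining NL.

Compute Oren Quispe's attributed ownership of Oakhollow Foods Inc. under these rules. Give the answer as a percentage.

Chain via Harbor Mining NL (R1): 50% × 60% = 30% of Oakhollow Foods Inc.
Chain via Redpoint Ventures LLC (R1): 75% × 10% = 7.5% of Oakhollow Foods Inc.
Direct interest in Oakhollow Foods Inc: 4%.
Aggregating (R2): 30% + 7.5% + 4% = 41.5%.

41.5%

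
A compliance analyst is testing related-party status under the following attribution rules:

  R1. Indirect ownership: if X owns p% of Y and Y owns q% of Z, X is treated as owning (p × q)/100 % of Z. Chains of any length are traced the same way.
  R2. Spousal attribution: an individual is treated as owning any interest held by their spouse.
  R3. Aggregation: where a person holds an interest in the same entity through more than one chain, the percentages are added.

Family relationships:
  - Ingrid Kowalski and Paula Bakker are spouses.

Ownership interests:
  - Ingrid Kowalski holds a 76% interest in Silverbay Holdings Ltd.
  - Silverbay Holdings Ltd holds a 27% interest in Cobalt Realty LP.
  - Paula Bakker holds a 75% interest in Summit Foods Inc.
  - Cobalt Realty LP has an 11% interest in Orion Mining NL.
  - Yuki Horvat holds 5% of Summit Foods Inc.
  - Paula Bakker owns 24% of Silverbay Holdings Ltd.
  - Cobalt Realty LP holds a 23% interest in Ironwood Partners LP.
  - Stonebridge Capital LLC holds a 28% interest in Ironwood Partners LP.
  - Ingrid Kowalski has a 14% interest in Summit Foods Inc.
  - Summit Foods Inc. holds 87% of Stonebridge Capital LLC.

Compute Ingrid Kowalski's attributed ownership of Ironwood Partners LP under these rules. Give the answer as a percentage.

By spousal attribution (R2), Ingrid Kowalski is treated as also owning Paula Bakker's interest in Silverbay Holdings Ltd, giving 76% + 24% = 100%.
By spousal attribution (R2), Ingrid Kowalski is treated as also owning Paula Bakker's interest in Summit Foods Inc, giving 14% + 75% = 89%.
Chain via Silverbay Holdings Ltd → Cobalt Realty LP (R1): 100% × 27% × 23% = 6.21% of Ironwood Partners LP.
Chain via Summit Foods Inc. → Stonebridge Capital LLC (R1): 89% × 87% × 28% = 21.6804% of Ironwood Partners LP.
Aggregating (R3): 6.21% + 21.6804% = 27.8904%.

27.8904%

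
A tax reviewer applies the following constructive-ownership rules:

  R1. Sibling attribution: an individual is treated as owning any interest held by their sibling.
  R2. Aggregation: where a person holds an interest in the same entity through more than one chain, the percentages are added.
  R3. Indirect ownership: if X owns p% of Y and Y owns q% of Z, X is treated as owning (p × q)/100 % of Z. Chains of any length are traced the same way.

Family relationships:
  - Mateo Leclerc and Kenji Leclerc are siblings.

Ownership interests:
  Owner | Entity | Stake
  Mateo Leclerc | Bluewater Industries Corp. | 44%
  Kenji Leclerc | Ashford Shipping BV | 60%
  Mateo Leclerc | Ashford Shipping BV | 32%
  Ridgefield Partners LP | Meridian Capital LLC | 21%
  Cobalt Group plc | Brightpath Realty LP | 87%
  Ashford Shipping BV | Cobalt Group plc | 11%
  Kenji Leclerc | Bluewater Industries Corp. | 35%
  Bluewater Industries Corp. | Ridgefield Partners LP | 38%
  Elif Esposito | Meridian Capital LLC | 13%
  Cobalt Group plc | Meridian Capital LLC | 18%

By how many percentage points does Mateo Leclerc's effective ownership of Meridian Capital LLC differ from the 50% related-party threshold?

41.8742

By sibling attribution (R1), Mateo Leclerc is treated as also owning Kenji Leclerc's interest in Bluewater Industries Corp, giving 44% + 35% = 79%.
By sibling attribution (R1), Mateo Leclerc is treated as also owning Kenji Leclerc's interest in Ashford Shipping BV, giving 32% + 60% = 92%.
Chain via Bluewater Industries Corp. → Ridgefield Partners LP (R3): 79% × 38% × 21% = 6.3042% of Meridian Capital LLC.
Chain via Ashford Shipping BV → Cobalt Group plc (R3): 92% × 11% × 18% = 1.8216% of Meridian Capital LLC.
Aggregating (R2): 6.3042% + 1.8216% = 8.1258%.
8.1258% falls short of the 50% threshold by 41.8742 percentage points.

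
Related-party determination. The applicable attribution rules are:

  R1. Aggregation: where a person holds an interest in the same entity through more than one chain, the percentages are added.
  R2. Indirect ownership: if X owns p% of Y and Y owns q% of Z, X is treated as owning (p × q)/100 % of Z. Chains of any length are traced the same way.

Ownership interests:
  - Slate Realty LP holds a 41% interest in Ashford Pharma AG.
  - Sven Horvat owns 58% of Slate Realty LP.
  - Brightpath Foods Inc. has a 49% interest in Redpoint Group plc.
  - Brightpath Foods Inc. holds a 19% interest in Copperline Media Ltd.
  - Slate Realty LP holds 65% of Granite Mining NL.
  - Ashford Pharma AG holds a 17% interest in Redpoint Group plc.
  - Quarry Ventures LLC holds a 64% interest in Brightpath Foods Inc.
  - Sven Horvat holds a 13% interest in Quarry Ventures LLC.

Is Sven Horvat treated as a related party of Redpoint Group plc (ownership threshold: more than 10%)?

Chain via Slate Realty LP → Ashford Pharma AG (R2): 58% × 41% × 17% = 4.0426% of Redpoint Group plc.
Chain via Quarry Ventures LLC → Brightpath Foods Inc. (R2): 13% × 64% × 49% = 4.0768% of Redpoint Group plc.
Aggregating (R1): 4.0426% + 4.0768% = 8.1194%.
8.1194% does not exceed the 10% threshold, so Sven is not a related party to Redpoint Group plc.

No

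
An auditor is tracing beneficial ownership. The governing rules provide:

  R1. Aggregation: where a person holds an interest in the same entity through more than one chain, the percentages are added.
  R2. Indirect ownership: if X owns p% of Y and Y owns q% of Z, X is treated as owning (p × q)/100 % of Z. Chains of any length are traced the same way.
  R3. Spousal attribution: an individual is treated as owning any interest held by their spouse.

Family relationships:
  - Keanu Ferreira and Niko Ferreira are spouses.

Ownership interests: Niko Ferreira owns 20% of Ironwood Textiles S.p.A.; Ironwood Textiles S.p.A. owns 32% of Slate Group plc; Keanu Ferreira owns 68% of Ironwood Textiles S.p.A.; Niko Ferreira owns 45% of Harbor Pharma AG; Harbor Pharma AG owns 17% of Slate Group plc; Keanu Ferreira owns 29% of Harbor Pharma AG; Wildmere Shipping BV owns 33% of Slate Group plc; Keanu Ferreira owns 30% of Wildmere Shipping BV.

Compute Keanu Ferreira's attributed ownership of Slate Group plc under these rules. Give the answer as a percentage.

By spousal attribution (R3), Keanu Ferreira is treated as also owning Niko Ferreira's interest in Ironwood Textiles S.p.A, giving 68% + 20% = 88%.
By spousal attribution (R3), Keanu Ferreira is treated as also owning Niko Ferreira's interest in Harbor Pharma AG, giving 29% + 45% = 74%.
Chain via Wildmere Shipping BV (R2): 30% × 33% = 9.9% of Slate Group plc.
Chain via Ironwood Textiles S.p.A. (R2): 88% × 32% = 28.16% of Slate Group plc.
Chain via Harbor Pharma AG (R2): 74% × 17% = 12.58% of Slate Group plc.
Aggregating (R1): 9.9% + 28.16% + 12.58% = 50.64%.

50.64%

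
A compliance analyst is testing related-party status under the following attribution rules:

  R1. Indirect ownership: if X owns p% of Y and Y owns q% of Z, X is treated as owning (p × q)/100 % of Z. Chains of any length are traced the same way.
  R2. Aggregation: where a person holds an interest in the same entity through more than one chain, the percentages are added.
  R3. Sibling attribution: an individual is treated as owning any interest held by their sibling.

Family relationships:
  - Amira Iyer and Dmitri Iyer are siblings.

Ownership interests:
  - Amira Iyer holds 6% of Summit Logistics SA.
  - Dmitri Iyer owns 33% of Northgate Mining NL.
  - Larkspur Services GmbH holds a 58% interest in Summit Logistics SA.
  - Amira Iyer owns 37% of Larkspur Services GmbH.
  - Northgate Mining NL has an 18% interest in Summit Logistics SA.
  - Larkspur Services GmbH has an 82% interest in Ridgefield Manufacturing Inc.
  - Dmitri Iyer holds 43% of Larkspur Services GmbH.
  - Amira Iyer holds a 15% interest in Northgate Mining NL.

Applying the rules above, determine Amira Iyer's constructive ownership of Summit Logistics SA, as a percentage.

61.04%

By sibling attribution (R3), Amira Iyer is treated as also owning Dmitri Iyer's interest in Larkspur Services GmbH, giving 37% + 43% = 80%.
By sibling attribution (R3), Amira Iyer is treated as also owning Dmitri Iyer's interest in Northgate Mining NL, giving 15% + 33% = 48%.
Chain via Larkspur Services GmbH (R1): 80% × 58% = 46.4% of Summit Logistics SA.
Chain via Northgate Mining NL (R1): 48% × 18% = 8.64% of Summit Logistics SA.
Direct interest in Summit Logistics SA: 6%.
Aggregating (R2): 46.4% + 8.64% + 6% = 61.04%.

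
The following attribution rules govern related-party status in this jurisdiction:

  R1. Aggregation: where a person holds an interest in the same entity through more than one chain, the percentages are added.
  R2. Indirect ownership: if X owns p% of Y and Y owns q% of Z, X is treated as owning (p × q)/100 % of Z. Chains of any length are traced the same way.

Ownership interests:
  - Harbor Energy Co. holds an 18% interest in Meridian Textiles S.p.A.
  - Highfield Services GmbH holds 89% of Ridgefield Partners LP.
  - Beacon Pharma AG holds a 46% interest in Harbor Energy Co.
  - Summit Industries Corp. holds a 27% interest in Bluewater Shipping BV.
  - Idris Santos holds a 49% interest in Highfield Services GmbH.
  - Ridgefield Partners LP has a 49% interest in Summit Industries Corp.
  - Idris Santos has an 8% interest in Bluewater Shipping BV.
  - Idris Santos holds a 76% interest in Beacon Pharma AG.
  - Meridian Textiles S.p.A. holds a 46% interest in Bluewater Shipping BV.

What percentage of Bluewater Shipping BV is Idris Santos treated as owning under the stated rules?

16.664291%

Chain via Beacon Pharma AG → Harbor Energy Co. → Meridian Textiles S.p.A. (R2): 76% × 46% × 18% × 46% = 2.894688% of Bluewater Shipping BV.
Chain via Highfield Services GmbH → Ridgefield Partners LP → Summit Industries Corp. (R2): 49% × 89% × 49% × 27% = 5.769603% of Bluewater Shipping BV.
Direct interest in Bluewater Shipping BV: 8%.
Aggregating (R1): 2.894688% + 5.769603% + 8% = 16.664291%.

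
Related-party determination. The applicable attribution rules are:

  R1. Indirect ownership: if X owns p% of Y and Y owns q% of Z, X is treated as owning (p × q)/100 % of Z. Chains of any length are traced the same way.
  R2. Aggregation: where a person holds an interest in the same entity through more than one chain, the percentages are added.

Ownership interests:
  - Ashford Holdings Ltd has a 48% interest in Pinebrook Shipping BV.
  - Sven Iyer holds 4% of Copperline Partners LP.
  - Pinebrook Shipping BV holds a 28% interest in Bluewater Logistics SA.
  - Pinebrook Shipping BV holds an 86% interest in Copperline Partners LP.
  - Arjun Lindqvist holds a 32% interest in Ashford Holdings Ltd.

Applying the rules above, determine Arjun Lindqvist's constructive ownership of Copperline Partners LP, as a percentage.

13.2096%

Chain via Ashford Holdings Ltd → Pinebrook Shipping BV (R1): 32% × 48% × 86% = 13.2096% of Copperline Partners LP.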